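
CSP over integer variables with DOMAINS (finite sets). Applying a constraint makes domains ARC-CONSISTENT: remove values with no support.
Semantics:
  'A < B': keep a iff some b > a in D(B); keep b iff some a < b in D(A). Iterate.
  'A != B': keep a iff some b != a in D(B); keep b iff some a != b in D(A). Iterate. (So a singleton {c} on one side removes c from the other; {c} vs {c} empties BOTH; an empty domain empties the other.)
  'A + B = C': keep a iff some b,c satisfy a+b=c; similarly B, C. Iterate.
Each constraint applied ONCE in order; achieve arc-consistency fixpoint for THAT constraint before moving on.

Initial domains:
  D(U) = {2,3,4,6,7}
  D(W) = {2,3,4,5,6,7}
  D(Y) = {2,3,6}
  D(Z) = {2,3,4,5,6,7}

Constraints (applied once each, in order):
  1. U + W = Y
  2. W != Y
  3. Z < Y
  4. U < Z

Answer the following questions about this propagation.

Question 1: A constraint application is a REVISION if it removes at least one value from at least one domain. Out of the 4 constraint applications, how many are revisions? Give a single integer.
Constraint 1 (U + W = Y) on D(U)={2,3,4,6,7} D(W)={2,3,4,5,6,7} D(Y)={2,3,6}: U {2,3,4,6,7}->{2,3,4}; W {2,3,4,5,6,7}->{2,3,4}; Y {2,3,6}->{6} => REVISION
Constraint 2 (W != Y) on D(W)={2,3,4} D(Y)={6}: no change => not a revision
Constraint 3 (Z < Y) on D(Z)={2,3,4,5,6,7} D(Y)={6}: Z {2,3,4,5,6,7}->{2,3,4,5} => REVISION
Constraint 4 (U < Z) on D(U)={2,3,4} D(Z)={2,3,4,5}: Z {2,3,4,5}->{3,4,5} => REVISION
Total revisions = 3

Answer: 3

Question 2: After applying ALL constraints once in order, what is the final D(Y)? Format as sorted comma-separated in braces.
Answer: {6}

Derivation:
Constraint 1 (U + W = Y) on D(U)={2,3,4,6,7} D(W)={2,3,4,5,6,7} D(Y)={2,3,6}: U {2,3,4,6,7}->{2,3,4}; W {2,3,4,5,6,7}->{2,3,4}; Y {2,3,6}->{6}
Constraint 2 (W != Y) on D(W)={2,3,4} D(Y)={6}: no change
Constraint 3 (Z < Y) on D(Z)={2,3,4,5,6,7} D(Y)={6}: Z {2,3,4,5,6,7}->{2,3,4,5}
Constraint 4 (U < Z) on D(U)={2,3,4} D(Z)={2,3,4,5}: Z {2,3,4,5}->{3,4,5}
So after all 4 constraints: D(Y) = {6}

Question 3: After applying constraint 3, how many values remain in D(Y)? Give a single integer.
Answer: 1

Derivation:
Constraint 1 (U + W = Y) on D(U)={2,3,4,6,7} D(W)={2,3,4,5,6,7} D(Y)={2,3,6}: U {2,3,4,6,7}->{2,3,4}; W {2,3,4,5,6,7}->{2,3,4}; Y {2,3,6}->{6}
Constraint 2 (W != Y) on D(W)={2,3,4} D(Y)={6}: no change
Constraint 3 (Z < Y) on D(Z)={2,3,4,5,6,7} D(Y)={6}: Z {2,3,4,5,6,7}->{2,3,4,5}
So after constraint 3: D(Y)={6}, size = 1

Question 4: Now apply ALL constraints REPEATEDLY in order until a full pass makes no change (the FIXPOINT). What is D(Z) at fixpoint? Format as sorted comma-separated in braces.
Answer: {3,4,5}

Derivation:
pass 0 (initial): D(Z)={2,3,4,5,6,7}
pass 1: U {2,3,4,6,7}->{2,3,4}; W {2,3,4,5,6,7}->{2,3,4}; Y {2,3,6}->{6}; Z {2,3,4,5,6,7}->{3,4,5}
pass 2: no change
Fixpoint after 2 passes: D(Z) = {3,4,5}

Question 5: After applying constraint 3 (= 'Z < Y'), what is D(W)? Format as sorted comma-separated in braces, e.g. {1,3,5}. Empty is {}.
Answer: {2,3,4}

Derivation:
Constraint 1 (U + W = Y) on D(U)={2,3,4,6,7} D(W)={2,3,4,5,6,7} D(Y)={2,3,6}: U {2,3,4,6,7}->{2,3,4}; W {2,3,4,5,6,7}->{2,3,4}; Y {2,3,6}->{6}
Constraint 2 (W != Y) on D(W)={2,3,4} D(Y)={6}: no change
Constraint 3 (Z < Y) on D(Z)={2,3,4,5,6,7} D(Y)={6}: Z {2,3,4,5,6,7}->{2,3,4,5}
So after constraint 3: D(W) = {2,3,4}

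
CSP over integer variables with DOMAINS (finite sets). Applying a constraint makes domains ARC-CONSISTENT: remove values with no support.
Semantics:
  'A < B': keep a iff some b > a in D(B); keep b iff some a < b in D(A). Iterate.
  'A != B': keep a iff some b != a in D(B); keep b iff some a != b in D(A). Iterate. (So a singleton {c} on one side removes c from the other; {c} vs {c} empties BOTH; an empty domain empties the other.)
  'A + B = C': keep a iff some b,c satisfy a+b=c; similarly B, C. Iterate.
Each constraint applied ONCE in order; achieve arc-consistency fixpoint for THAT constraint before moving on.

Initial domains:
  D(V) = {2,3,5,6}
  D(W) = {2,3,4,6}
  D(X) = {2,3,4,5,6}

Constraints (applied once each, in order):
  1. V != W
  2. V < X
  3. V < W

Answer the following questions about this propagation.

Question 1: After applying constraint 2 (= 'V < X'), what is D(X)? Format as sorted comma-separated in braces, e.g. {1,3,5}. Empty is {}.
Answer: {3,4,5,6}

Derivation:
Constraint 1 (V != W) on D(V)={2,3,5,6} D(W)={2,3,4,6}: no change
Constraint 2 (V < X) on D(V)={2,3,5,6} D(X)={2,3,4,5,6}: V {2,3,5,6}->{2,3,5}; X {2,3,4,5,6}->{3,4,5,6}
So after constraint 2: D(X) = {3,4,5,6}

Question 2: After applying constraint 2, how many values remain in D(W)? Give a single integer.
Answer: 4

Derivation:
Constraint 1 (V != W) on D(V)={2,3,5,6} D(W)={2,3,4,6}: no change
Constraint 2 (V < X) on D(V)={2,3,5,6} D(X)={2,3,4,5,6}: V {2,3,5,6}->{2,3,5}; X {2,3,4,5,6}->{3,4,5,6}
So after constraint 2: D(W)={2,3,4,6}, size = 4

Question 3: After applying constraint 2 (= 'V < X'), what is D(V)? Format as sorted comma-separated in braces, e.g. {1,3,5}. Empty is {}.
Answer: {2,3,5}

Derivation:
Constraint 1 (V != W) on D(V)={2,3,5,6} D(W)={2,3,4,6}: no change
Constraint 2 (V < X) on D(V)={2,3,5,6} D(X)={2,3,4,5,6}: V {2,3,5,6}->{2,3,5}; X {2,3,4,5,6}->{3,4,5,6}
So after constraint 2: D(V) = {2,3,5}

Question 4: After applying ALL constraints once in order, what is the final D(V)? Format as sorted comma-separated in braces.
Constraint 1 (V != W) on D(V)={2,3,5,6} D(W)={2,3,4,6}: no change
Constraint 2 (V < X) on D(V)={2,3,5,6} D(X)={2,3,4,5,6}: V {2,3,5,6}->{2,3,5}; X {2,3,4,5,6}->{3,4,5,6}
Constraint 3 (V < W) on D(V)={2,3,5} D(W)={2,3,4,6}: W {2,3,4,6}->{3,4,6}
So after all 3 constraints: D(V) = {2,3,5}

Answer: {2,3,5}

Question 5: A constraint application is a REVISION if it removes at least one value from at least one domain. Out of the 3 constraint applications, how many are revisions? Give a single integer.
Constraint 1 (V != W) on D(V)={2,3,5,6} D(W)={2,3,4,6}: no change => not a revision
Constraint 2 (V < X) on D(V)={2,3,5,6} D(X)={2,3,4,5,6}: V {2,3,5,6}->{2,3,5}; X {2,3,4,5,6}->{3,4,5,6} => REVISION
Constraint 3 (V < W) on D(V)={2,3,5} D(W)={2,3,4,6}: W {2,3,4,6}->{3,4,6} => REVISION
Total revisions = 2

Answer: 2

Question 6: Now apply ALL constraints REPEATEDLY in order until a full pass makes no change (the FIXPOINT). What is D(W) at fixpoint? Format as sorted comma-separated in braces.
Answer: {3,4,6}

Derivation:
pass 0 (initial): D(W)={2,3,4,6}
pass 1: V {2,3,5,6}->{2,3,5}; W {2,3,4,6}->{3,4,6}; X {2,3,4,5,6}->{3,4,5,6}
pass 2: no change
Fixpoint after 2 passes: D(W) = {3,4,6}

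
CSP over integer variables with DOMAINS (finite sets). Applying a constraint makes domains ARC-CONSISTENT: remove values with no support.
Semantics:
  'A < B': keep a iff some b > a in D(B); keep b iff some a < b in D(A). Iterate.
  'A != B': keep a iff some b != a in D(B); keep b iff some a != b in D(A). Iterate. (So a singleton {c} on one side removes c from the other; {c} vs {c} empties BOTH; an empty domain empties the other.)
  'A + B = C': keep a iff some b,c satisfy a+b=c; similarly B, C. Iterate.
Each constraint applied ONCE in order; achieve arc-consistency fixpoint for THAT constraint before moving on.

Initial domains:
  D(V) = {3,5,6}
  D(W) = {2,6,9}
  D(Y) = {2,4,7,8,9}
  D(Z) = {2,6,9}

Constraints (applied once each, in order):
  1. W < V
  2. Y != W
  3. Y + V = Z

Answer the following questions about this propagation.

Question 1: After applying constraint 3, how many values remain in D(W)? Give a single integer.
Answer: 1

Derivation:
Constraint 1 (W < V) on D(W)={2,6,9} D(V)={3,5,6}: W {2,6,9}->{2}
Constraint 2 (Y != W) on D(Y)={2,4,7,8,9} D(W)={2}: Y {2,4,7,8,9}->{4,7,8,9}
Constraint 3 (Y + V = Z) on D(Y)={4,7,8,9} D(V)={3,5,6} D(Z)={2,6,9}: Y {4,7,8,9}->{4}; V {3,5,6}->{5}; Z {2,6,9}->{9}
So after constraint 3: D(W)={2}, size = 1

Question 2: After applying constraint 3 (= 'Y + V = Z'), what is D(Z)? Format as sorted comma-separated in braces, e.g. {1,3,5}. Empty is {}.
Constraint 1 (W < V) on D(W)={2,6,9} D(V)={3,5,6}: W {2,6,9}->{2}
Constraint 2 (Y != W) on D(Y)={2,4,7,8,9} D(W)={2}: Y {2,4,7,8,9}->{4,7,8,9}
Constraint 3 (Y + V = Z) on D(Y)={4,7,8,9} D(V)={3,5,6} D(Z)={2,6,9}: Y {4,7,8,9}->{4}; V {3,5,6}->{5}; Z {2,6,9}->{9}
So after constraint 3: D(Z) = {9}

Answer: {9}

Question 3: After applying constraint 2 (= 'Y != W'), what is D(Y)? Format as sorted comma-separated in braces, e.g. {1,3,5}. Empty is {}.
Constraint 1 (W < V) on D(W)={2,6,9} D(V)={3,5,6}: W {2,6,9}->{2}
Constraint 2 (Y != W) on D(Y)={2,4,7,8,9} D(W)={2}: Y {2,4,7,8,9}->{4,7,8,9}
So after constraint 2: D(Y) = {4,7,8,9}

Answer: {4,7,8,9}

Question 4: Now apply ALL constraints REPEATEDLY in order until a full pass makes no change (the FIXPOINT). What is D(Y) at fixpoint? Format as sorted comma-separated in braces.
pass 0 (initial): D(Y)={2,4,7,8,9}
pass 1: V {3,5,6}->{5}; W {2,6,9}->{2}; Y {2,4,7,8,9}->{4}; Z {2,6,9}->{9}
pass 2: no change
Fixpoint after 2 passes: D(Y) = {4}

Answer: {4}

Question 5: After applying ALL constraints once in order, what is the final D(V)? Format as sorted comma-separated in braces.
Constraint 1 (W < V) on D(W)={2,6,9} D(V)={3,5,6}: W {2,6,9}->{2}
Constraint 2 (Y != W) on D(Y)={2,4,7,8,9} D(W)={2}: Y {2,4,7,8,9}->{4,7,8,9}
Constraint 3 (Y + V = Z) on D(Y)={4,7,8,9} D(V)={3,5,6} D(Z)={2,6,9}: Y {4,7,8,9}->{4}; V {3,5,6}->{5}; Z {2,6,9}->{9}
So after all 3 constraints: D(V) = {5}

Answer: {5}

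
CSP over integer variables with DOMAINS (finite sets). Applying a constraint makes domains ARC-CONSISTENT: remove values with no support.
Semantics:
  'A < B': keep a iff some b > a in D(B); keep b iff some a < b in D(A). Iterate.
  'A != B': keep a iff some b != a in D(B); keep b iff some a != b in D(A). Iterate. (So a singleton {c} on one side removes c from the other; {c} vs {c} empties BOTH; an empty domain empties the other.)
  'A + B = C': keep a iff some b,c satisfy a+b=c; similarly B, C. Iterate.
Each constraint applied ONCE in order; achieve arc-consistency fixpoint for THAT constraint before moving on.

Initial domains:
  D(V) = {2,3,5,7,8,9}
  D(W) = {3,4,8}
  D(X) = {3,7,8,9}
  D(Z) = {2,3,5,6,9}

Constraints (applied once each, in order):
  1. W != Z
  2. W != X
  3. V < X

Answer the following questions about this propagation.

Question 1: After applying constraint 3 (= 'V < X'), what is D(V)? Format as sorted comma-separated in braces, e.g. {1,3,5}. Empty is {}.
Constraint 1 (W != Z) on D(W)={3,4,8} D(Z)={2,3,5,6,9}: no change
Constraint 2 (W != X) on D(W)={3,4,8} D(X)={3,7,8,9}: no change
Constraint 3 (V < X) on D(V)={2,3,5,7,8,9} D(X)={3,7,8,9}: V {2,3,5,7,8,9}->{2,3,5,7,8}
So after constraint 3: D(V) = {2,3,5,7,8}

Answer: {2,3,5,7,8}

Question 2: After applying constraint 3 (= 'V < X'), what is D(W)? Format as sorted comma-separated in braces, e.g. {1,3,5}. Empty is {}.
Constraint 1 (W != Z) on D(W)={3,4,8} D(Z)={2,3,5,6,9}: no change
Constraint 2 (W != X) on D(W)={3,4,8} D(X)={3,7,8,9}: no change
Constraint 3 (V < X) on D(V)={2,3,5,7,8,9} D(X)={3,7,8,9}: V {2,3,5,7,8,9}->{2,3,5,7,8}
So after constraint 3: D(W) = {3,4,8}

Answer: {3,4,8}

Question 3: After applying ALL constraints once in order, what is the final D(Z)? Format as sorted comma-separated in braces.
Answer: {2,3,5,6,9}

Derivation:
Constraint 1 (W != Z) on D(W)={3,4,8} D(Z)={2,3,5,6,9}: no change
Constraint 2 (W != X) on D(W)={3,4,8} D(X)={3,7,8,9}: no change
Constraint 3 (V < X) on D(V)={2,3,5,7,8,9} D(X)={3,7,8,9}: V {2,3,5,7,8,9}->{2,3,5,7,8}
So after all 3 constraints: D(Z) = {2,3,5,6,9}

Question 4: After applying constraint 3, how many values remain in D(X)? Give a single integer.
Constraint 1 (W != Z) on D(W)={3,4,8} D(Z)={2,3,5,6,9}: no change
Constraint 2 (W != X) on D(W)={3,4,8} D(X)={3,7,8,9}: no change
Constraint 3 (V < X) on D(V)={2,3,5,7,8,9} D(X)={3,7,8,9}: V {2,3,5,7,8,9}->{2,3,5,7,8}
So after constraint 3: D(X)={3,7,8,9}, size = 4

Answer: 4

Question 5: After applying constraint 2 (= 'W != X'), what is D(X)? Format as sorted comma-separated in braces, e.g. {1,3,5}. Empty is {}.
Constraint 1 (W != Z) on D(W)={3,4,8} D(Z)={2,3,5,6,9}: no change
Constraint 2 (W != X) on D(W)={3,4,8} D(X)={3,7,8,9}: no change
So after constraint 2: D(X) = {3,7,8,9}

Answer: {3,7,8,9}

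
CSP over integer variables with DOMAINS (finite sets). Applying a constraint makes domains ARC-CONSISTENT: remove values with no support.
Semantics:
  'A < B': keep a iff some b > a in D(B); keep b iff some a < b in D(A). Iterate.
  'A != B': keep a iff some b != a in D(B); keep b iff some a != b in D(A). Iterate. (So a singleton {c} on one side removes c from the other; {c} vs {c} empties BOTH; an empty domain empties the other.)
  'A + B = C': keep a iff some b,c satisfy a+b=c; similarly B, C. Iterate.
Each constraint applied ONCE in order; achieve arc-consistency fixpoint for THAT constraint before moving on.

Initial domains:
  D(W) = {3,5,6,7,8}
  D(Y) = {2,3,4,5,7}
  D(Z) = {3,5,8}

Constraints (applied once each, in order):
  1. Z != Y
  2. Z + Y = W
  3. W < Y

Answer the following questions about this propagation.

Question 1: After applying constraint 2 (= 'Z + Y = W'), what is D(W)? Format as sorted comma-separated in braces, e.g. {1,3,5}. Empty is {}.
Answer: {5,6,7,8}

Derivation:
Constraint 1 (Z != Y) on D(Z)={3,5,8} D(Y)={2,3,4,5,7}: no change
Constraint 2 (Z + Y = W) on D(Z)={3,5,8} D(Y)={2,3,4,5,7} D(W)={3,5,6,7,8}: Z {3,5,8}->{3,5}; Y {2,3,4,5,7}->{2,3,4,5}; W {3,5,6,7,8}->{5,6,7,8}
So after constraint 2: D(W) = {5,6,7,8}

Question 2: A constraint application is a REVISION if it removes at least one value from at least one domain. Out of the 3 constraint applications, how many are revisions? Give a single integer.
Answer: 2

Derivation:
Constraint 1 (Z != Y) on D(Z)={3,5,8} D(Y)={2,3,4,5,7}: no change => not a revision
Constraint 2 (Z + Y = W) on D(Z)={3,5,8} D(Y)={2,3,4,5,7} D(W)={3,5,6,7,8}: Z {3,5,8}->{3,5}; Y {2,3,4,5,7}->{2,3,4,5}; W {3,5,6,7,8}->{5,6,7,8} => REVISION
Constraint 3 (W < Y) on D(W)={5,6,7,8} D(Y)={2,3,4,5}: W {5,6,7,8}->{}; Y {2,3,4,5}->{} => REVISION
Total revisions = 2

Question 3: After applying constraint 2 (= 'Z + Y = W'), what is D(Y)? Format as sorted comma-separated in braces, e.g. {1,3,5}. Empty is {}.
Answer: {2,3,4,5}

Derivation:
Constraint 1 (Z != Y) on D(Z)={3,5,8} D(Y)={2,3,4,5,7}: no change
Constraint 2 (Z + Y = W) on D(Z)={3,5,8} D(Y)={2,3,4,5,7} D(W)={3,5,6,7,8}: Z {3,5,8}->{3,5}; Y {2,3,4,5,7}->{2,3,4,5}; W {3,5,6,7,8}->{5,6,7,8}
So after constraint 2: D(Y) = {2,3,4,5}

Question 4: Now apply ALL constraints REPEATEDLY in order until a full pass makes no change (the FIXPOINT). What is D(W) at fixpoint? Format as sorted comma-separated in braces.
Answer: {}

Derivation:
pass 0 (initial): D(W)={3,5,6,7,8}
pass 1: W {3,5,6,7,8}->{}; Y {2,3,4,5,7}->{}; Z {3,5,8}->{3,5}
pass 2: Z {3,5}->{}
pass 3: no change
Fixpoint after 3 passes: D(W) = {}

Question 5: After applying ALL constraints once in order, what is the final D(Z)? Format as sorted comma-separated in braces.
Answer: {3,5}

Derivation:
Constraint 1 (Z != Y) on D(Z)={3,5,8} D(Y)={2,3,4,5,7}: no change
Constraint 2 (Z + Y = W) on D(Z)={3,5,8} D(Y)={2,3,4,5,7} D(W)={3,5,6,7,8}: Z {3,5,8}->{3,5}; Y {2,3,4,5,7}->{2,3,4,5}; W {3,5,6,7,8}->{5,6,7,8}
Constraint 3 (W < Y) on D(W)={5,6,7,8} D(Y)={2,3,4,5}: W {5,6,7,8}->{}; Y {2,3,4,5}->{}
So after all 3 constraints: D(Z) = {3,5}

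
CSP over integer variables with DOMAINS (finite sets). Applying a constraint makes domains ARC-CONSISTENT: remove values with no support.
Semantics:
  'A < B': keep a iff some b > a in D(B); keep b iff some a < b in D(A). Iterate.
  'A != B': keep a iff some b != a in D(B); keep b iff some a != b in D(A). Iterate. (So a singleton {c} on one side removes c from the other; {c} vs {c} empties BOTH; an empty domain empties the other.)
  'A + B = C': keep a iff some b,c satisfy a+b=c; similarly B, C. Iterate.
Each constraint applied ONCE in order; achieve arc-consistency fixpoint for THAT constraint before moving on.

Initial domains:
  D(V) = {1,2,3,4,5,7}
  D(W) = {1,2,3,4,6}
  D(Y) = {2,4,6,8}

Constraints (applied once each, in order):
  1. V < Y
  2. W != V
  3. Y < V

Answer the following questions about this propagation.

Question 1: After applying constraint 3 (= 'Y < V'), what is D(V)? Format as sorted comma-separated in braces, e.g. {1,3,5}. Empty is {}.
Answer: {3,4,5,7}

Derivation:
Constraint 1 (V < Y) on D(V)={1,2,3,4,5,7} D(Y)={2,4,6,8}: no change
Constraint 2 (W != V) on D(W)={1,2,3,4,6} D(V)={1,2,3,4,5,7}: no change
Constraint 3 (Y < V) on D(Y)={2,4,6,8} D(V)={1,2,3,4,5,7}: Y {2,4,6,8}->{2,4,6}; V {1,2,3,4,5,7}->{3,4,5,7}
So after constraint 3: D(V) = {3,4,5,7}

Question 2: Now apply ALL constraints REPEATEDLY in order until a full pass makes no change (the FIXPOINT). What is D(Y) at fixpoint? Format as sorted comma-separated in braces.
Answer: {}

Derivation:
pass 0 (initial): D(Y)={2,4,6,8}
pass 1: V {1,2,3,4,5,7}->{3,4,5,7}; Y {2,4,6,8}->{2,4,6}
pass 2: V {3,4,5,7}->{5}; Y {2,4,6}->{4}
pass 3: V {5}->{}; W {1,2,3,4,6}->{}; Y {4}->{}
pass 4: no change
Fixpoint after 4 passes: D(Y) = {}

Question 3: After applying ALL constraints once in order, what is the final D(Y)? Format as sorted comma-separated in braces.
Constraint 1 (V < Y) on D(V)={1,2,3,4,5,7} D(Y)={2,4,6,8}: no change
Constraint 2 (W != V) on D(W)={1,2,3,4,6} D(V)={1,2,3,4,5,7}: no change
Constraint 3 (Y < V) on D(Y)={2,4,6,8} D(V)={1,2,3,4,5,7}: Y {2,4,6,8}->{2,4,6}; V {1,2,3,4,5,7}->{3,4,5,7}
So after all 3 constraints: D(Y) = {2,4,6}

Answer: {2,4,6}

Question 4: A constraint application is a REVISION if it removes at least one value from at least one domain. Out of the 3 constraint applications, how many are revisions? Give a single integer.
Answer: 1

Derivation:
Constraint 1 (V < Y) on D(V)={1,2,3,4,5,7} D(Y)={2,4,6,8}: no change => not a revision
Constraint 2 (W != V) on D(W)={1,2,3,4,6} D(V)={1,2,3,4,5,7}: no change => not a revision
Constraint 3 (Y < V) on D(Y)={2,4,6,8} D(V)={1,2,3,4,5,7}: Y {2,4,6,8}->{2,4,6}; V {1,2,3,4,5,7}->{3,4,5,7} => REVISION
Total revisions = 1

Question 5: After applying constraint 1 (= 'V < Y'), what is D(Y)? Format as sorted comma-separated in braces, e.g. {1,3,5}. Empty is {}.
Constraint 1 (V < Y) on D(V)={1,2,3,4,5,7} D(Y)={2,4,6,8}: no change
So after constraint 1: D(Y) = {2,4,6,8}

Answer: {2,4,6,8}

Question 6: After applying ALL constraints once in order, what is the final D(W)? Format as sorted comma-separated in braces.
Constraint 1 (V < Y) on D(V)={1,2,3,4,5,7} D(Y)={2,4,6,8}: no change
Constraint 2 (W != V) on D(W)={1,2,3,4,6} D(V)={1,2,3,4,5,7}: no change
Constraint 3 (Y < V) on D(Y)={2,4,6,8} D(V)={1,2,3,4,5,7}: Y {2,4,6,8}->{2,4,6}; V {1,2,3,4,5,7}->{3,4,5,7}
So after all 3 constraints: D(W) = {1,2,3,4,6}

Answer: {1,2,3,4,6}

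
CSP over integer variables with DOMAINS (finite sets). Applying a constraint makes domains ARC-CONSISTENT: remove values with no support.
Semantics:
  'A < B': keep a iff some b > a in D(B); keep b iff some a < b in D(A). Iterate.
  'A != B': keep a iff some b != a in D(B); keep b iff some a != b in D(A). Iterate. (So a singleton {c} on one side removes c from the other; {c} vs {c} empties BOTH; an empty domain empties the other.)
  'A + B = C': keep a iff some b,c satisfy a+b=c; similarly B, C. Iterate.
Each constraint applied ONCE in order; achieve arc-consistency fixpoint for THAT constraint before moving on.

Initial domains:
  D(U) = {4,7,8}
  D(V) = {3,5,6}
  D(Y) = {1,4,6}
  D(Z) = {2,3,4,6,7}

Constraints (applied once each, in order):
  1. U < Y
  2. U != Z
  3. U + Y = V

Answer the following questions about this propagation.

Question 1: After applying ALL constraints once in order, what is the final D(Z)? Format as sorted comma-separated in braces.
Answer: {2,3,6,7}

Derivation:
Constraint 1 (U < Y) on D(U)={4,7,8} D(Y)={1,4,6}: U {4,7,8}->{4}; Y {1,4,6}->{6}
Constraint 2 (U != Z) on D(U)={4} D(Z)={2,3,4,6,7}: Z {2,3,4,6,7}->{2,3,6,7}
Constraint 3 (U + Y = V) on D(U)={4} D(Y)={6} D(V)={3,5,6}: U {4}->{}; Y {6}->{}; V {3,5,6}->{}
So after all 3 constraints: D(Z) = {2,3,6,7}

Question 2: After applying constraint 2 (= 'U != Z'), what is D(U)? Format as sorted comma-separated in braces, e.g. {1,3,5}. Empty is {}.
Answer: {4}

Derivation:
Constraint 1 (U < Y) on D(U)={4,7,8} D(Y)={1,4,6}: U {4,7,8}->{4}; Y {1,4,6}->{6}
Constraint 2 (U != Z) on D(U)={4} D(Z)={2,3,4,6,7}: Z {2,3,4,6,7}->{2,3,6,7}
So after constraint 2: D(U) = {4}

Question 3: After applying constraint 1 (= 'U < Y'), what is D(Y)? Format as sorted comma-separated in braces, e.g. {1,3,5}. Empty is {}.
Answer: {6}

Derivation:
Constraint 1 (U < Y) on D(U)={4,7,8} D(Y)={1,4,6}: U {4,7,8}->{4}; Y {1,4,6}->{6}
So after constraint 1: D(Y) = {6}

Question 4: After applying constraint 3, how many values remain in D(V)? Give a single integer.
Constraint 1 (U < Y) on D(U)={4,7,8} D(Y)={1,4,6}: U {4,7,8}->{4}; Y {1,4,6}->{6}
Constraint 2 (U != Z) on D(U)={4} D(Z)={2,3,4,6,7}: Z {2,3,4,6,7}->{2,3,6,7}
Constraint 3 (U + Y = V) on D(U)={4} D(Y)={6} D(V)={3,5,6}: U {4}->{}; Y {6}->{}; V {3,5,6}->{}
So after constraint 3: D(V)={}, size = 0

Answer: 0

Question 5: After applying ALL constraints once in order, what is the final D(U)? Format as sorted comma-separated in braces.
Answer: {}

Derivation:
Constraint 1 (U < Y) on D(U)={4,7,8} D(Y)={1,4,6}: U {4,7,8}->{4}; Y {1,4,6}->{6}
Constraint 2 (U != Z) on D(U)={4} D(Z)={2,3,4,6,7}: Z {2,3,4,6,7}->{2,3,6,7}
Constraint 3 (U + Y = V) on D(U)={4} D(Y)={6} D(V)={3,5,6}: U {4}->{}; Y {6}->{}; V {3,5,6}->{}
So after all 3 constraints: D(U) = {}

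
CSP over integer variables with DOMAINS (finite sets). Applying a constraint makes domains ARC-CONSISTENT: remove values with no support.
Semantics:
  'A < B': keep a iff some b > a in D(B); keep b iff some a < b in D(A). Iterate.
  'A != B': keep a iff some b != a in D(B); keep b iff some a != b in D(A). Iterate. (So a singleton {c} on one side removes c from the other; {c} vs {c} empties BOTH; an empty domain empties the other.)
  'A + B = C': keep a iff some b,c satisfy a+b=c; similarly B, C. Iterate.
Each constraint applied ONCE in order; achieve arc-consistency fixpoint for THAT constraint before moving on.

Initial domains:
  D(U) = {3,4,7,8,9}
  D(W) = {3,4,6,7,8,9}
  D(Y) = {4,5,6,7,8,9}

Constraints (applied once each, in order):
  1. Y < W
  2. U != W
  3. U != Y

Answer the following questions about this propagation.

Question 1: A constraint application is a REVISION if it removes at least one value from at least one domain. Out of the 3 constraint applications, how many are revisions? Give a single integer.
Answer: 1

Derivation:
Constraint 1 (Y < W) on D(Y)={4,5,6,7,8,9} D(W)={3,4,6,7,8,9}: Y {4,5,6,7,8,9}->{4,5,6,7,8}; W {3,4,6,7,8,9}->{6,7,8,9} => REVISION
Constraint 2 (U != W) on D(U)={3,4,7,8,9} D(W)={6,7,8,9}: no change => not a revision
Constraint 3 (U != Y) on D(U)={3,4,7,8,9} D(Y)={4,5,6,7,8}: no change => not a revision
Total revisions = 1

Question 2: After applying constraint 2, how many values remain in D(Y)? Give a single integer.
Constraint 1 (Y < W) on D(Y)={4,5,6,7,8,9} D(W)={3,4,6,7,8,9}: Y {4,5,6,7,8,9}->{4,5,6,7,8}; W {3,4,6,7,8,9}->{6,7,8,9}
Constraint 2 (U != W) on D(U)={3,4,7,8,9} D(W)={6,7,8,9}: no change
So after constraint 2: D(Y)={4,5,6,7,8}, size = 5

Answer: 5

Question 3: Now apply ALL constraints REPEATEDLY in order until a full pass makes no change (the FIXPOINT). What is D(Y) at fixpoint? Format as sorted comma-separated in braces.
Answer: {4,5,6,7,8}

Derivation:
pass 0 (initial): D(Y)={4,5,6,7,8,9}
pass 1: W {3,4,6,7,8,9}->{6,7,8,9}; Y {4,5,6,7,8,9}->{4,5,6,7,8}
pass 2: no change
Fixpoint after 2 passes: D(Y) = {4,5,6,7,8}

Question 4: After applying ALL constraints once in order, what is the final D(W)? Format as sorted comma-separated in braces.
Constraint 1 (Y < W) on D(Y)={4,5,6,7,8,9} D(W)={3,4,6,7,8,9}: Y {4,5,6,7,8,9}->{4,5,6,7,8}; W {3,4,6,7,8,9}->{6,7,8,9}
Constraint 2 (U != W) on D(U)={3,4,7,8,9} D(W)={6,7,8,9}: no change
Constraint 3 (U != Y) on D(U)={3,4,7,8,9} D(Y)={4,5,6,7,8}: no change
So after all 3 constraints: D(W) = {6,7,8,9}

Answer: {6,7,8,9}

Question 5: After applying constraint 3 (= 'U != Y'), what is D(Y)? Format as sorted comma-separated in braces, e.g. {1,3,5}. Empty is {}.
Constraint 1 (Y < W) on D(Y)={4,5,6,7,8,9} D(W)={3,4,6,7,8,9}: Y {4,5,6,7,8,9}->{4,5,6,7,8}; W {3,4,6,7,8,9}->{6,7,8,9}
Constraint 2 (U != W) on D(U)={3,4,7,8,9} D(W)={6,7,8,9}: no change
Constraint 3 (U != Y) on D(U)={3,4,7,8,9} D(Y)={4,5,6,7,8}: no change
So after constraint 3: D(Y) = {4,5,6,7,8}

Answer: {4,5,6,7,8}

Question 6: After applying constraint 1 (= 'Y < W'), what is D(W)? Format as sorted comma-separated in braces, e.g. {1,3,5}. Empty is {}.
Constraint 1 (Y < W) on D(Y)={4,5,6,7,8,9} D(W)={3,4,6,7,8,9}: Y {4,5,6,7,8,9}->{4,5,6,7,8}; W {3,4,6,7,8,9}->{6,7,8,9}
So after constraint 1: D(W) = {6,7,8,9}

Answer: {6,7,8,9}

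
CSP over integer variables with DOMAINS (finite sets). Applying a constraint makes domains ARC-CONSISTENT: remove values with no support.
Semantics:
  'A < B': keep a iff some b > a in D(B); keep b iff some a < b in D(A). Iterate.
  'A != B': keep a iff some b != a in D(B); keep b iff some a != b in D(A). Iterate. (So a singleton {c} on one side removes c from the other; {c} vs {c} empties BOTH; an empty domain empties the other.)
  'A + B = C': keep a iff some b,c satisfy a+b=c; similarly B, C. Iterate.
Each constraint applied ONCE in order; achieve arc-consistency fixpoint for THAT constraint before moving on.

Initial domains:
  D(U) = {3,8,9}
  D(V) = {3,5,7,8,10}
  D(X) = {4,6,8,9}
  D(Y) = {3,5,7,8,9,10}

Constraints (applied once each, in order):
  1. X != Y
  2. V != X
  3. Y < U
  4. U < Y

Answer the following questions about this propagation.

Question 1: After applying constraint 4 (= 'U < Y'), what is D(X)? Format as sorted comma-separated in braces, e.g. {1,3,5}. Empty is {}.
Constraint 1 (X != Y) on D(X)={4,6,8,9} D(Y)={3,5,7,8,9,10}: no change
Constraint 2 (V != X) on D(V)={3,5,7,8,10} D(X)={4,6,8,9}: no change
Constraint 3 (Y < U) on D(Y)={3,5,7,8,9,10} D(U)={3,8,9}: Y {3,5,7,8,9,10}->{3,5,7,8}; U {3,8,9}->{8,9}
Constraint 4 (U < Y) on D(U)={8,9} D(Y)={3,5,7,8}: U {8,9}->{}; Y {3,5,7,8}->{}
So after constraint 4: D(X) = {4,6,8,9}

Answer: {4,6,8,9}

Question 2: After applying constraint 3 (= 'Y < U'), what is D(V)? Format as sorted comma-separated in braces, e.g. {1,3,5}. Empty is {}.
Answer: {3,5,7,8,10}

Derivation:
Constraint 1 (X != Y) on D(X)={4,6,8,9} D(Y)={3,5,7,8,9,10}: no change
Constraint 2 (V != X) on D(V)={3,5,7,8,10} D(X)={4,6,8,9}: no change
Constraint 3 (Y < U) on D(Y)={3,5,7,8,9,10} D(U)={3,8,9}: Y {3,5,7,8,9,10}->{3,5,7,8}; U {3,8,9}->{8,9}
So after constraint 3: D(V) = {3,5,7,8,10}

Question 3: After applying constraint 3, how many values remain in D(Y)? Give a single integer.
Answer: 4

Derivation:
Constraint 1 (X != Y) on D(X)={4,6,8,9} D(Y)={3,5,7,8,9,10}: no change
Constraint 2 (V != X) on D(V)={3,5,7,8,10} D(X)={4,6,8,9}: no change
Constraint 3 (Y < U) on D(Y)={3,5,7,8,9,10} D(U)={3,8,9}: Y {3,5,7,8,9,10}->{3,5,7,8}; U {3,8,9}->{8,9}
So after constraint 3: D(Y)={3,5,7,8}, size = 4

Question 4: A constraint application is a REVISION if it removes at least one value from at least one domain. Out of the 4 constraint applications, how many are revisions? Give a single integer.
Answer: 2

Derivation:
Constraint 1 (X != Y) on D(X)={4,6,8,9} D(Y)={3,5,7,8,9,10}: no change => not a revision
Constraint 2 (V != X) on D(V)={3,5,7,8,10} D(X)={4,6,8,9}: no change => not a revision
Constraint 3 (Y < U) on D(Y)={3,5,7,8,9,10} D(U)={3,8,9}: Y {3,5,7,8,9,10}->{3,5,7,8}; U {3,8,9}->{8,9} => REVISION
Constraint 4 (U < Y) on D(U)={8,9} D(Y)={3,5,7,8}: U {8,9}->{}; Y {3,5,7,8}->{} => REVISION
Total revisions = 2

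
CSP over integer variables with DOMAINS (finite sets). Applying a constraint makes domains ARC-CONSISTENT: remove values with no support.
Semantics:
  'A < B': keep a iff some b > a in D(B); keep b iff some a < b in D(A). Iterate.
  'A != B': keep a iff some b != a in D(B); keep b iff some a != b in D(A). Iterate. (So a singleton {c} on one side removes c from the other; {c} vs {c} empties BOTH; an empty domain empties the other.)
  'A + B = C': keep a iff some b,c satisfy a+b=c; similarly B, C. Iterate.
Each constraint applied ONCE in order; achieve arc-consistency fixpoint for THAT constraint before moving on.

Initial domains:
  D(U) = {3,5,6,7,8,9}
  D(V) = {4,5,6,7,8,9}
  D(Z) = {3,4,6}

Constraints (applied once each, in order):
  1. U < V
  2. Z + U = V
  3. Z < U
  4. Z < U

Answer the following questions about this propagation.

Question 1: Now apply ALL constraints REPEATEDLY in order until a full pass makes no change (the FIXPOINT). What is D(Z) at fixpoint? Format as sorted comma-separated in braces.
Answer: {3,4}

Derivation:
pass 0 (initial): D(Z)={3,4,6}
pass 1: U {3,5,6,7,8,9}->{5,6}; V {4,5,6,7,8,9}->{6,7,8,9}; Z {3,4,6}->{3,4}
pass 2: V {6,7,8,9}->{8,9}
pass 3: no change
Fixpoint after 3 passes: D(Z) = {3,4}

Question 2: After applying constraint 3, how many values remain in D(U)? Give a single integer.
Constraint 1 (U < V) on D(U)={3,5,6,7,8,9} D(V)={4,5,6,7,8,9}: U {3,5,6,7,8,9}->{3,5,6,7,8}
Constraint 2 (Z + U = V) on D(Z)={3,4,6} D(U)={3,5,6,7,8} D(V)={4,5,6,7,8,9}: U {3,5,6,7,8}->{3,5,6}; V {4,5,6,7,8,9}->{6,7,8,9}
Constraint 3 (Z < U) on D(Z)={3,4,6} D(U)={3,5,6}: Z {3,4,6}->{3,4}; U {3,5,6}->{5,6}
So after constraint 3: D(U)={5,6}, size = 2

Answer: 2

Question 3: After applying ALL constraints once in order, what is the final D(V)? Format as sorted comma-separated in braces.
Answer: {6,7,8,9}

Derivation:
Constraint 1 (U < V) on D(U)={3,5,6,7,8,9} D(V)={4,5,6,7,8,9}: U {3,5,6,7,8,9}->{3,5,6,7,8}
Constraint 2 (Z + U = V) on D(Z)={3,4,6} D(U)={3,5,6,7,8} D(V)={4,5,6,7,8,9}: U {3,5,6,7,8}->{3,5,6}; V {4,5,6,7,8,9}->{6,7,8,9}
Constraint 3 (Z < U) on D(Z)={3,4,6} D(U)={3,5,6}: Z {3,4,6}->{3,4}; U {3,5,6}->{5,6}
Constraint 4 (Z < U) on D(Z)={3,4} D(U)={5,6}: no change
So after all 4 constraints: D(V) = {6,7,8,9}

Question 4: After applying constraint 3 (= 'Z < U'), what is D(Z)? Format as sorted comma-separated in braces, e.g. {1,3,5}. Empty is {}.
Constraint 1 (U < V) on D(U)={3,5,6,7,8,9} D(V)={4,5,6,7,8,9}: U {3,5,6,7,8,9}->{3,5,6,7,8}
Constraint 2 (Z + U = V) on D(Z)={3,4,6} D(U)={3,5,6,7,8} D(V)={4,5,6,7,8,9}: U {3,5,6,7,8}->{3,5,6}; V {4,5,6,7,8,9}->{6,7,8,9}
Constraint 3 (Z < U) on D(Z)={3,4,6} D(U)={3,5,6}: Z {3,4,6}->{3,4}; U {3,5,6}->{5,6}
So after constraint 3: D(Z) = {3,4}

Answer: {3,4}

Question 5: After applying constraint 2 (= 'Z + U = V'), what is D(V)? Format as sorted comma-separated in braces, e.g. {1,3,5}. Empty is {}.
Answer: {6,7,8,9}

Derivation:
Constraint 1 (U < V) on D(U)={3,5,6,7,8,9} D(V)={4,5,6,7,8,9}: U {3,5,6,7,8,9}->{3,5,6,7,8}
Constraint 2 (Z + U = V) on D(Z)={3,4,6} D(U)={3,5,6,7,8} D(V)={4,5,6,7,8,9}: U {3,5,6,7,8}->{3,5,6}; V {4,5,6,7,8,9}->{6,7,8,9}
So after constraint 2: D(V) = {6,7,8,9}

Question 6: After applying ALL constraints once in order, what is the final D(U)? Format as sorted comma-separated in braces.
Constraint 1 (U < V) on D(U)={3,5,6,7,8,9} D(V)={4,5,6,7,8,9}: U {3,5,6,7,8,9}->{3,5,6,7,8}
Constraint 2 (Z + U = V) on D(Z)={3,4,6} D(U)={3,5,6,7,8} D(V)={4,5,6,7,8,9}: U {3,5,6,7,8}->{3,5,6}; V {4,5,6,7,8,9}->{6,7,8,9}
Constraint 3 (Z < U) on D(Z)={3,4,6} D(U)={3,5,6}: Z {3,4,6}->{3,4}; U {3,5,6}->{5,6}
Constraint 4 (Z < U) on D(Z)={3,4} D(U)={5,6}: no change
So after all 4 constraints: D(U) = {5,6}

Answer: {5,6}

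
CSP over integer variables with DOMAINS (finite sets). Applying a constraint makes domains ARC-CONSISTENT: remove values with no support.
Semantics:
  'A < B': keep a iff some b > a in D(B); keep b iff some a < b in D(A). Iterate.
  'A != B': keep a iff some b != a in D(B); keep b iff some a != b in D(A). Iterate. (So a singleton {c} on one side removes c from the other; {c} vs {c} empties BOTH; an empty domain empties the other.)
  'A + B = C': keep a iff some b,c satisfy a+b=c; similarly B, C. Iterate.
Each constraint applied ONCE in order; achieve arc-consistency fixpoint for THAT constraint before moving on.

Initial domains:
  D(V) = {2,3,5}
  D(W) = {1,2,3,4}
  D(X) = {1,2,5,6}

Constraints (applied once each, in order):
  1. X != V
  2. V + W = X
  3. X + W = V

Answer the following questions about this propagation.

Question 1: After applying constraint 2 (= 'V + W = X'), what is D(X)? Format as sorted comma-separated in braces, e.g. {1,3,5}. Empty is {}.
Constraint 1 (X != V) on D(X)={1,2,5,6} D(V)={2,3,5}: no change
Constraint 2 (V + W = X) on D(V)={2,3,5} D(W)={1,2,3,4} D(X)={1,2,5,6}: X {1,2,5,6}->{5,6}
So after constraint 2: D(X) = {5,6}

Answer: {5,6}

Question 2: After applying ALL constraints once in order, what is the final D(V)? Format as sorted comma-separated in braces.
Constraint 1 (X != V) on D(X)={1,2,5,6} D(V)={2,3,5}: no change
Constraint 2 (V + W = X) on D(V)={2,3,5} D(W)={1,2,3,4} D(X)={1,2,5,6}: X {1,2,5,6}->{5,6}
Constraint 3 (X + W = V) on D(X)={5,6} D(W)={1,2,3,4} D(V)={2,3,5}: X {5,6}->{}; W {1,2,3,4}->{}; V {2,3,5}->{}
So after all 3 constraints: D(V) = {}

Answer: {}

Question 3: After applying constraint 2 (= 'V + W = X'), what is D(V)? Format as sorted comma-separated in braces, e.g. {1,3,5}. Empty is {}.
Answer: {2,3,5}

Derivation:
Constraint 1 (X != V) on D(X)={1,2,5,6} D(V)={2,3,5}: no change
Constraint 2 (V + W = X) on D(V)={2,3,5} D(W)={1,2,3,4} D(X)={1,2,5,6}: X {1,2,5,6}->{5,6}
So after constraint 2: D(V) = {2,3,5}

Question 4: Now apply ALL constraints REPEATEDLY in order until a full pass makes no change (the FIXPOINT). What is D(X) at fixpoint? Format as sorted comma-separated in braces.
pass 0 (initial): D(X)={1,2,5,6}
pass 1: V {2,3,5}->{}; W {1,2,3,4}->{}; X {1,2,5,6}->{}
pass 2: no change
Fixpoint after 2 passes: D(X) = {}

Answer: {}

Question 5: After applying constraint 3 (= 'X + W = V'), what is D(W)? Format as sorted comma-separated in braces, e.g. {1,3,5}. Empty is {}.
Answer: {}

Derivation:
Constraint 1 (X != V) on D(X)={1,2,5,6} D(V)={2,3,5}: no change
Constraint 2 (V + W = X) on D(V)={2,3,5} D(W)={1,2,3,4} D(X)={1,2,5,6}: X {1,2,5,6}->{5,6}
Constraint 3 (X + W = V) on D(X)={5,6} D(W)={1,2,3,4} D(V)={2,3,5}: X {5,6}->{}; W {1,2,3,4}->{}; V {2,3,5}->{}
So after constraint 3: D(W) = {}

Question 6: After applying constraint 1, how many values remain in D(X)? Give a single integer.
Constraint 1 (X != V) on D(X)={1,2,5,6} D(V)={2,3,5}: no change
So after constraint 1: D(X)={1,2,5,6}, size = 4

Answer: 4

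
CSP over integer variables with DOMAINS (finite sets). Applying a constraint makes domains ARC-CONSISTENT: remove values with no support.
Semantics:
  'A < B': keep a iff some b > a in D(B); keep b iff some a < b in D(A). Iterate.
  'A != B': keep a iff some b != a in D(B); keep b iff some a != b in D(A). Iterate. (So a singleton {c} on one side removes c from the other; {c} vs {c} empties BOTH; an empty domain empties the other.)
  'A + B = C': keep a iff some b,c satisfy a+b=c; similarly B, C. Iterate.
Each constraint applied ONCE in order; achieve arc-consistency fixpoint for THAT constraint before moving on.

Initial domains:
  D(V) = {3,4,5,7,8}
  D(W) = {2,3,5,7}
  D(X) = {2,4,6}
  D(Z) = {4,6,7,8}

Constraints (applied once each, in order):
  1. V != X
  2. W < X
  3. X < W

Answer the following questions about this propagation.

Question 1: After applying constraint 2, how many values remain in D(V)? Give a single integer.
Answer: 5

Derivation:
Constraint 1 (V != X) on D(V)={3,4,5,7,8} D(X)={2,4,6}: no change
Constraint 2 (W < X) on D(W)={2,3,5,7} D(X)={2,4,6}: W {2,3,5,7}->{2,3,5}; X {2,4,6}->{4,6}
So after constraint 2: D(V)={3,4,5,7,8}, size = 5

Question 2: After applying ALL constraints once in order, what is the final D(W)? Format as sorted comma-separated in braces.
Answer: {5}

Derivation:
Constraint 1 (V != X) on D(V)={3,4,5,7,8} D(X)={2,4,6}: no change
Constraint 2 (W < X) on D(W)={2,3,5,7} D(X)={2,4,6}: W {2,3,5,7}->{2,3,5}; X {2,4,6}->{4,6}
Constraint 3 (X < W) on D(X)={4,6} D(W)={2,3,5}: X {4,6}->{4}; W {2,3,5}->{5}
So after all 3 constraints: D(W) = {5}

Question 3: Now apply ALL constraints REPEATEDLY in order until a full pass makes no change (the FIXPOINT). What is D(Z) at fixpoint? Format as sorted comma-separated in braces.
pass 0 (initial): D(Z)={4,6,7,8}
pass 1: W {2,3,5,7}->{5}; X {2,4,6}->{4}
pass 2: V {3,4,5,7,8}->{3,5,7,8}; W {5}->{}; X {4}->{}
pass 3: V {3,5,7,8}->{}
pass 4: no change
Fixpoint after 4 passes: D(Z) = {4,6,7,8}

Answer: {4,6,7,8}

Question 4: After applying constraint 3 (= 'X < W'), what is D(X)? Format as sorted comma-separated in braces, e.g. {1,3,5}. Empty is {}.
Answer: {4}

Derivation:
Constraint 1 (V != X) on D(V)={3,4,5,7,8} D(X)={2,4,6}: no change
Constraint 2 (W < X) on D(W)={2,3,5,7} D(X)={2,4,6}: W {2,3,5,7}->{2,3,5}; X {2,4,6}->{4,6}
Constraint 3 (X < W) on D(X)={4,6} D(W)={2,3,5}: X {4,6}->{4}; W {2,3,5}->{5}
So after constraint 3: D(X) = {4}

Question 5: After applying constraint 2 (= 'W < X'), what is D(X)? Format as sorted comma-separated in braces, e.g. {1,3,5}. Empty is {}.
Answer: {4,6}

Derivation:
Constraint 1 (V != X) on D(V)={3,4,5,7,8} D(X)={2,4,6}: no change
Constraint 2 (W < X) on D(W)={2,3,5,7} D(X)={2,4,6}: W {2,3,5,7}->{2,3,5}; X {2,4,6}->{4,6}
So after constraint 2: D(X) = {4,6}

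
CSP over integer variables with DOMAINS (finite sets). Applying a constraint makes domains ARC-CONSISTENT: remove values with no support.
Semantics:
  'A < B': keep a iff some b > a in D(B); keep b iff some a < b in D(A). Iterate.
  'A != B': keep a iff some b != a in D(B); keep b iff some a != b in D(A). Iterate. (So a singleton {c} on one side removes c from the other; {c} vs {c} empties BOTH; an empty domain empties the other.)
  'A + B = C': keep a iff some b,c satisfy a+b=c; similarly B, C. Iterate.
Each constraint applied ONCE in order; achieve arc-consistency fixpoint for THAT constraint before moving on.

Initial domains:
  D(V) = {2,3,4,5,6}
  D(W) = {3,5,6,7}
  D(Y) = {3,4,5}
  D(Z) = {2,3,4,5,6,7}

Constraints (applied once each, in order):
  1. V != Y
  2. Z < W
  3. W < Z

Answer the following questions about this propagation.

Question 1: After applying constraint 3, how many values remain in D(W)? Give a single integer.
Constraint 1 (V != Y) on D(V)={2,3,4,5,6} D(Y)={3,4,5}: no change
Constraint 2 (Z < W) on D(Z)={2,3,4,5,6,7} D(W)={3,5,6,7}: Z {2,3,4,5,6,7}->{2,3,4,5,6}
Constraint 3 (W < Z) on D(W)={3,5,6,7} D(Z)={2,3,4,5,6}: W {3,5,6,7}->{3,5}; Z {2,3,4,5,6}->{4,5,6}
So after constraint 3: D(W)={3,5}, size = 2

Answer: 2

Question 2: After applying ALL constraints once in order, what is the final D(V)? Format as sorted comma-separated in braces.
Answer: {2,3,4,5,6}

Derivation:
Constraint 1 (V != Y) on D(V)={2,3,4,5,6} D(Y)={3,4,5}: no change
Constraint 2 (Z < W) on D(Z)={2,3,4,5,6,7} D(W)={3,5,6,7}: Z {2,3,4,5,6,7}->{2,3,4,5,6}
Constraint 3 (W < Z) on D(W)={3,5,6,7} D(Z)={2,3,4,5,6}: W {3,5,6,7}->{3,5}; Z {2,3,4,5,6}->{4,5,6}
So after all 3 constraints: D(V) = {2,3,4,5,6}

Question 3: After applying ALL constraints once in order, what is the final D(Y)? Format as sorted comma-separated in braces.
Answer: {3,4,5}

Derivation:
Constraint 1 (V != Y) on D(V)={2,3,4,5,6} D(Y)={3,4,5}: no change
Constraint 2 (Z < W) on D(Z)={2,3,4,5,6,7} D(W)={3,5,6,7}: Z {2,3,4,5,6,7}->{2,3,4,5,6}
Constraint 3 (W < Z) on D(W)={3,5,6,7} D(Z)={2,3,4,5,6}: W {3,5,6,7}->{3,5}; Z {2,3,4,5,6}->{4,5,6}
So after all 3 constraints: D(Y) = {3,4,5}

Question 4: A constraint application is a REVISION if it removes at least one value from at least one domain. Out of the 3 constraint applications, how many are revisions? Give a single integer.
Answer: 2

Derivation:
Constraint 1 (V != Y) on D(V)={2,3,4,5,6} D(Y)={3,4,5}: no change => not a revision
Constraint 2 (Z < W) on D(Z)={2,3,4,5,6,7} D(W)={3,5,6,7}: Z {2,3,4,5,6,7}->{2,3,4,5,6} => REVISION
Constraint 3 (W < Z) on D(W)={3,5,6,7} D(Z)={2,3,4,5,6}: W {3,5,6,7}->{3,5}; Z {2,3,4,5,6}->{4,5,6} => REVISION
Total revisions = 2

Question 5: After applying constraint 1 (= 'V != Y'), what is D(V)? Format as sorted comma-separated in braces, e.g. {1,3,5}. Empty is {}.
Answer: {2,3,4,5,6}

Derivation:
Constraint 1 (V != Y) on D(V)={2,3,4,5,6} D(Y)={3,4,5}: no change
So after constraint 1: D(V) = {2,3,4,5,6}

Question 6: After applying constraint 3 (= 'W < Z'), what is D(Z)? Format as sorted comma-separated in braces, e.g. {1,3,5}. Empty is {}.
Constraint 1 (V != Y) on D(V)={2,3,4,5,6} D(Y)={3,4,5}: no change
Constraint 2 (Z < W) on D(Z)={2,3,4,5,6,7} D(W)={3,5,6,7}: Z {2,3,4,5,6,7}->{2,3,4,5,6}
Constraint 3 (W < Z) on D(W)={3,5,6,7} D(Z)={2,3,4,5,6}: W {3,5,6,7}->{3,5}; Z {2,3,4,5,6}->{4,5,6}
So after constraint 3: D(Z) = {4,5,6}

Answer: {4,5,6}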